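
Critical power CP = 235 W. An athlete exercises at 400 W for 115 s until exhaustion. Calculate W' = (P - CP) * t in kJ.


P - CP = 400 - 235 = 165 W
W' = 165 * 115 = 18975 J
= 18975 / 1000 = 18.975 kJ

18.975 kJ


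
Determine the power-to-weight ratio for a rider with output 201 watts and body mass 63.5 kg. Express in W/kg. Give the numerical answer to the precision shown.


P/W = 201 / 63.5 = 3.165 W/kg

3.165 W/kg


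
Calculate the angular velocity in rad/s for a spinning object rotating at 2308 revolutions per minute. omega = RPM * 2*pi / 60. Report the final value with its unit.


omega = RPM * 2*pi / 60
= 2308 * 6.28318531 / 60
= 241.693 rad/s

241.693 rad/s


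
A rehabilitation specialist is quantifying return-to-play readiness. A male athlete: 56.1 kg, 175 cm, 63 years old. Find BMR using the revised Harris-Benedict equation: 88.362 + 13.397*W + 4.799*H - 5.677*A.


Intercept = 88.362
Weight contribution = 13.397 * 56.1 = 751.5717
Height contribution = 4.799 * 175 = 839.825
Age contribution = 5.677 * 63 = 357.651
BMR = 88.362 + 751.5717 + 839.825 - 357.651
= 1322.11 kcal/day

1322.11 kcal/day


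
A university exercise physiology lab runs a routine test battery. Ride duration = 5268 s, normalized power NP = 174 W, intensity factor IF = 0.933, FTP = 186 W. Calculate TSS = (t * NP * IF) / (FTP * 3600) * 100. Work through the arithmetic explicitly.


Numerator = 5268 * 174 * 0.933 = 855217.656
Denominator = 186 * 3600 = 669600
TSS = 855217.656 / 669600 * 100
= 127.72

127.72 TSS


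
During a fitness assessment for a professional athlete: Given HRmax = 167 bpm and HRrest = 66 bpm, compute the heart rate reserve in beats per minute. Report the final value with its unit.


Heart rate reserve = maximum HR minus resting HR
HRR = 167 - 66 = 101 bpm

101 bpm


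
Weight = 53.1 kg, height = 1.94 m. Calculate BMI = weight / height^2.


height^2 = 1.94^2 = 3.7636
BMI = 53.1 / 3.7636 = 14.11 kg/m^2

14.11 kg/m^2


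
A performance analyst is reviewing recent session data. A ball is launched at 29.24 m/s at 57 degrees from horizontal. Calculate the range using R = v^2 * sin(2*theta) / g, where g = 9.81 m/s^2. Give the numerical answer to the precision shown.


sin(2 * 57) = sin(114) = 0.913545
v^2 = 29.24^2 = 854.9776
R = 854.9776 * 0.913545 / 9.81
= 79.619 m

79.619 m


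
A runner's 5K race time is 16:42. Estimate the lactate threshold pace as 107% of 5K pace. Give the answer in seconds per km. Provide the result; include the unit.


Total race time = 16*60 + 42 = 1002 seconds
5K pace = 1002 / 5 = 200.4 sec/km
LT pace = 200.4 * 1.07 = 214.43 sec/km

214.43 s/km


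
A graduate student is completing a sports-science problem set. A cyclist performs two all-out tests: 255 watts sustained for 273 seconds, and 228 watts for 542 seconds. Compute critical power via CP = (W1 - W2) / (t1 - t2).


W1 = P1 * t1 = 255 * 273 = 69615 J
W2 = P2 * t2 = 228 * 542 = 123576 J
CP = (69615 - 123576) / (273 - 542)
= 200.6 W

200.6 W


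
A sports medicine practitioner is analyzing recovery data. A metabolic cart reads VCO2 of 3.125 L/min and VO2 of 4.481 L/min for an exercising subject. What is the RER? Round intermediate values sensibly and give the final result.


RER = VCO2 / VO2 = 3.125 / 4.481 = 0.6974

0.6974


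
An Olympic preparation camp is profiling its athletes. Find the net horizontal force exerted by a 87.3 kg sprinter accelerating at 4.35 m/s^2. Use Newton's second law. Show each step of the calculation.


Newton's second law: F = m * a
F = 87.3 * 4.35 = 379.76 N

379.76 N


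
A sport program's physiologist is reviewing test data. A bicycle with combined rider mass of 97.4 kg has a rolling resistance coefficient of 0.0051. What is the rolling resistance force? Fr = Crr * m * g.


Fr = 0.0051 * 97.4 * 9.81
= 0.49674 * 9.81
= 4.873 N

4.873 N


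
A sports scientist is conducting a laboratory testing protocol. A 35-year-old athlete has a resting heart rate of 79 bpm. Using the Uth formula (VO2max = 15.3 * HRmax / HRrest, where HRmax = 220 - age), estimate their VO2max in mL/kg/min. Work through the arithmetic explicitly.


HRmax = 220 - 35 = 185 bpm
Ratio = HRmax / HRrest = 185 / 79 = 2.3418
VO2max = 15.3 * 2.3418 = 35.83 mL/kg/min

35.83 mL/kg/min


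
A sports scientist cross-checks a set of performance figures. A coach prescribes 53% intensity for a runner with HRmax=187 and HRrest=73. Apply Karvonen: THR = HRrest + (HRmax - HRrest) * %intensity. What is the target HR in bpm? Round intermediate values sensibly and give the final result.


Heart rate reserve = 187 - 73 = 114
Intensity fraction = 53 / 100 = 0.53
THR = 73 + 114 * 0.53 = 133.42 bpm

133.42 bpm


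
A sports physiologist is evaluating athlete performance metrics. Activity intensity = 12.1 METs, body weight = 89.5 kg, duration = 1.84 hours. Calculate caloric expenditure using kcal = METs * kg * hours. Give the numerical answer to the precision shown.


kcal = 12.1 * 89.5 * 1.84
= 1082.95 * 1.84
= 1992.63 kcal

1992.63 kcal


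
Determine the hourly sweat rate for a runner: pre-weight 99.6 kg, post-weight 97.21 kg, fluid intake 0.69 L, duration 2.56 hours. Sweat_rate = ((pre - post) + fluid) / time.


Mass lost = 99.6 - 97.21 = 2.39 kg
Add fluid consumed: 2.39 + 0.69 = 3.08 L total sweat
Sweat rate = 3.08 / 2.56 = 1.203 L/h

1.203 L/h


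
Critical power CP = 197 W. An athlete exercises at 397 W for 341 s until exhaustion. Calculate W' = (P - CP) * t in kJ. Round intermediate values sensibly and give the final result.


P - CP = 397 - 197 = 200 W
W' = 200 * 341 = 68200 J
= 68200 / 1000 = 68.2 kJ

68.2 kJ


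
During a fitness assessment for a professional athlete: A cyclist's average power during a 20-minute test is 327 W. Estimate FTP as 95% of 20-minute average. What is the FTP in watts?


FTP = 20-min power * 0.95
= 327 * 0.95
= 310.65 W

310.65 W


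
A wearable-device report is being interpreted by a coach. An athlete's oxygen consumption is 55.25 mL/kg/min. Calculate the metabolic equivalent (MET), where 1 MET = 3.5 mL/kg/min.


MET = VO2 / 3.5
= 55.25 / 3.5
= 15.79 METs

15.79 METs


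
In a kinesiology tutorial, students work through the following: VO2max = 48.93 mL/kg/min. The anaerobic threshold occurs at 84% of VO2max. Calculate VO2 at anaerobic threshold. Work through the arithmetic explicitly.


AT fraction = 84 / 100 = 0.84
AT VO2 = 48.93 * 0.84
= 41.1 mL/kg/min

41.1 mL/kg/min


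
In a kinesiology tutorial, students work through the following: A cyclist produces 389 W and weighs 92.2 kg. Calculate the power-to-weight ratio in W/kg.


P/W = power / mass
= 389 / 92.2
= 4.219 W/kg

4.219 W/kg


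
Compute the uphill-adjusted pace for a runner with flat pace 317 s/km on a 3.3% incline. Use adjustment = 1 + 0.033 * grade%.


Adjustment factor = 1 + 0.033 * 3.3 = 1.1089
Grade-adjusted pace = 317 * 1.1089 = 351.52 s/km

351.52 s/km


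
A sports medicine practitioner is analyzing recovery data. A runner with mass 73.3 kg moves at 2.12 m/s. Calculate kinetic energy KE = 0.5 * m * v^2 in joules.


v^2 = 2.12^2 = 4.4944
KE = 0.5 * 73.3 * 4.4944
= 164.72 J

164.72 J


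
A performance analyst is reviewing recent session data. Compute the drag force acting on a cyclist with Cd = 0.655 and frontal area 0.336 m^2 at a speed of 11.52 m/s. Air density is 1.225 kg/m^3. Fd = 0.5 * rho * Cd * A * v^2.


Step 1: v^2 = 132.7104
Step 2: Fd = 0.5 * 1.225 * 0.655 * 0.336 * 132.7104
= 17.889 N

17.889 N


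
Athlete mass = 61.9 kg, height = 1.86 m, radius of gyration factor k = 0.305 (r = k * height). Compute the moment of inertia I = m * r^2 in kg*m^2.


r = k * height = 0.305 * 1.86 = 0.5673 m
r^2 = 0.5673^2 = 0.321829
I = 61.9 * 0.321829 = 19.921 kg*m^2

19.921 kg*m^2


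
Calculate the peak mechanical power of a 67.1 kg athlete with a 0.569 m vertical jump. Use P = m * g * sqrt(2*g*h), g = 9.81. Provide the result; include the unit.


First, sqrt(2gh) = sqrt(2 * 9.81 * 0.569)
= sqrt(11.16378) = 3.341224 m/s
Power = 67.1 * 9.81 * 3.341224 = 2199.36 W

2199.36 W


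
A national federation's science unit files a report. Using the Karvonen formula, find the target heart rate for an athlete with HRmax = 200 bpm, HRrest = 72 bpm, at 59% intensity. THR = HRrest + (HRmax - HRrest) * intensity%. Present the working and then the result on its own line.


HRR = 200 - 72 = 128
THR = 72 + 128 * 0.59
= 72 + 75.52
= 147.52 bpm

147.52 bpm


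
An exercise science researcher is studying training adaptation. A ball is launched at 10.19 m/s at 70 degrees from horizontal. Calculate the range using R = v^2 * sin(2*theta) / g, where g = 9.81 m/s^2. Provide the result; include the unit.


sin(2 * 70) = sin(140) = 0.642788
v^2 = 10.19^2 = 103.8361
R = 103.8361 * 0.642788 / 9.81
= 6.804 m

6.804 m


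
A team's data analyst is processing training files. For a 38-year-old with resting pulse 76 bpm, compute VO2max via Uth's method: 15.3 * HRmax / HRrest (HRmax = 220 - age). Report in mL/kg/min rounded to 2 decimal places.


Step 1: HRmax = 220 - 38 = 182 bpm
Step 2: Ratio = 182 / 76 = 2.3947
Step 3: VO2max = 15.3 * 2.3947 = 36.64 mL/kg/min

36.64 mL/kg/min


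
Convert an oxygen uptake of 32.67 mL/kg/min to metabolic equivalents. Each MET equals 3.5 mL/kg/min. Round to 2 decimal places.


One MET = 3.5 mL/kg/min
Number of METs = 32.67 / 3.5
= 9.33 METs

9.33 METs


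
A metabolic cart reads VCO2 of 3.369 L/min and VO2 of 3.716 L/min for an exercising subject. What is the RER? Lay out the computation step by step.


RER = VCO2 / VO2 = 3.369 / 3.716 = 0.9066

0.9066


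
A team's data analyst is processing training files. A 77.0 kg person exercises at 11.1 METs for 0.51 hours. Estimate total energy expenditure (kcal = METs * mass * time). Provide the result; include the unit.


Energy = METs * mass(kg) * time(h)
= 11.1 * 77.0 * 0.51
= 435.9 kcal

435.9 kcal


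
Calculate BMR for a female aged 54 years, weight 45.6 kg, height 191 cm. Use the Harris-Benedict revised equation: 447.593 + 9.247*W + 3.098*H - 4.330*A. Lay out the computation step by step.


Substituting values:
W term = 9.247 * 45.6 = 421.6632
H term = 3.098 * 191 = 591.718
A term = 4.330 * 54 = 233.82
BMR = 1227.15 kcal/day

1227.15 kcal/day


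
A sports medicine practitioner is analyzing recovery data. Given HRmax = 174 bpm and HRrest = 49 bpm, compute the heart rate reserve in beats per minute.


Heart rate reserve = maximum HR minus resting HR
HRR = 174 - 49 = 125 bpm

125 bpm


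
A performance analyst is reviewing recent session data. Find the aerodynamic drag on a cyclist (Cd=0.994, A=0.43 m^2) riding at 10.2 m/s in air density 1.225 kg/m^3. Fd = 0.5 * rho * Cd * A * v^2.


Fd = 0.5 * 1.225 * 0.994 * 0.43 * 10.2^2
= 0.5 * 1.225 * 0.994 * 0.43 * 104.04
= 27.237 N

27.237 N


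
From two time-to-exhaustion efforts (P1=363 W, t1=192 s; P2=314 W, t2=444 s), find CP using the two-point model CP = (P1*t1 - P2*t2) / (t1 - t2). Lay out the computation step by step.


Work in trial 1 = 69696 J
Work in trial 2 = 139416 J
Delta work = -69720 J
Delta time = -252 s
CP = -69720 / -252 = 276.67 W

276.67 W


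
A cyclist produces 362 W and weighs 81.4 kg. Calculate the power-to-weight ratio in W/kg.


P/W = power / mass
= 362 / 81.4
= 4.447 W/kg

4.447 W/kg


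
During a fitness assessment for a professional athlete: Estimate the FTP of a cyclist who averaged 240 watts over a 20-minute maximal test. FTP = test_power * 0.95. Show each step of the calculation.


FTP = 240 * 0.95 = 228.0 W

228.0 W


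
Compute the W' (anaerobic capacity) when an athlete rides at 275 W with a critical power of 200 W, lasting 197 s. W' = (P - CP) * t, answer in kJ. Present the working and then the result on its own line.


Above-CP power = 75 W
Duration = 197 s
W' = 75 * 197 = 14775 J
Convert: 14775 / 1000 = 14.775 kJ

14.775 kJ


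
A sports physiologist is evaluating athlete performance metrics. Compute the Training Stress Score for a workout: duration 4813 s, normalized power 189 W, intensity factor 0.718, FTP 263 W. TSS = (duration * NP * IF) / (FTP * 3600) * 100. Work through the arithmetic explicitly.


Product = 4813 * 189 * 0.718 = 653133.726
Base = 263 * 3600 = 946800
TSS = 653133.726 / 946800 * 100 = 68.98

68.98 TSS


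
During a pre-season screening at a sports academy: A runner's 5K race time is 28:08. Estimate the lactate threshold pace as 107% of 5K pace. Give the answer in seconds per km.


Total race time = 28*60 + 8 = 1688 seconds
5K pace = 1688 / 5 = 337.6 sec/km
LT pace = 337.6 * 1.07 = 361.23 sec/km

361.23 s/km


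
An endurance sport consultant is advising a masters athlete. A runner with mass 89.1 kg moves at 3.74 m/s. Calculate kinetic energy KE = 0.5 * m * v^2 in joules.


v^2 = 3.74^2 = 13.9876
KE = 0.5 * 89.1 * 13.9876
= 623.15 J

623.15 J


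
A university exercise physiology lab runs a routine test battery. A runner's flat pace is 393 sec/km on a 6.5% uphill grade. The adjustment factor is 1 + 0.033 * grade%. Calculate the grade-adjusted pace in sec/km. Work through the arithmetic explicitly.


Factor = 1 + 0.033 * 6.5 = 1.2145
Adjusted pace = 393 * 1.2145
= 477.3 sec/km

477.3 s/km


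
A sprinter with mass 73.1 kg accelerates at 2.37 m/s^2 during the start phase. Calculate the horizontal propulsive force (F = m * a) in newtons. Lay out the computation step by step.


F = m * a
= 73.1 * 2.37
= 173.25 N

173.25 N


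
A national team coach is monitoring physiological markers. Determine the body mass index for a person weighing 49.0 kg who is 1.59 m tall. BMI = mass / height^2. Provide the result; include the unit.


BMI = mass / height^2
= 49.0 / 1.59^2
= 49.0 / 2.5281
= 19.38 kg/m^2

19.38 kg/m^2


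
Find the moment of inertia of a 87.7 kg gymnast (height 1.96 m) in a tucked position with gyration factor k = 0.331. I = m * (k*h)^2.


Radius of gyration = 0.331 * 1.96 = 0.64876 m
I = 87.7 * 0.64876^2
= 87.7 * 0.42089
= 36.912 kg*m^2

36.912 kg*m^2


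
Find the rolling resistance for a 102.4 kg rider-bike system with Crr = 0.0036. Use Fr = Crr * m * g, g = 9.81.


m * g = 102.4 * 9.81 = 1004.544 N
Fr = 0.0036 * 1004.544 = 3.616 N

3.616 N


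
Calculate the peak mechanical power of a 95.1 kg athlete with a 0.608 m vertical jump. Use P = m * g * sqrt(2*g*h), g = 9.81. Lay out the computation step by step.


First, sqrt(2gh) = sqrt(2 * 9.81 * 0.608)
= sqrt(11.92896) = 3.453833 m/s
Power = 95.1 * 9.81 * 3.453833 = 3222.19 W

3222.19 W


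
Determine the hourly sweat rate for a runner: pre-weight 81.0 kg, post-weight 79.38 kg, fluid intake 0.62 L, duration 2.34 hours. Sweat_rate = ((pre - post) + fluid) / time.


Mass lost = 81.0 - 79.38 = 1.62 kg
Add fluid consumed: 1.62 + 0.62 = 2.24 L total sweat
Sweat rate = 2.24 / 2.34 = 0.957 L/h

0.957 L/h


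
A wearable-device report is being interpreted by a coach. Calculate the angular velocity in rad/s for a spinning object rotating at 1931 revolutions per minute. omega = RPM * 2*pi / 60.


omega = RPM * 2*pi / 60
= 1931 * 6.28318531 / 60
= 202.214 rad/s

202.214 rad/s


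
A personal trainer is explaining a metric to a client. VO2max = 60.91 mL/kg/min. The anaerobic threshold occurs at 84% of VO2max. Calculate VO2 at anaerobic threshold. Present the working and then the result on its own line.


AT fraction = 84 / 100 = 0.84
AT VO2 = 60.91 * 0.84
= 51.16 mL/kg/min

51.16 mL/kg/min


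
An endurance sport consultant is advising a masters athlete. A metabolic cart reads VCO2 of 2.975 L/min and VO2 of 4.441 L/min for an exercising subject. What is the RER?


RER = VCO2 / VO2 = 2.975 / 4.441 = 0.6699

0.6699


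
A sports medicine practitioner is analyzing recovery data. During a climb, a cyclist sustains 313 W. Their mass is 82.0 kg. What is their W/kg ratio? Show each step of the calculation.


Power-to-weight = 313 W / 82.0 kg
= 3.817 W/kg

3.817 W/kg


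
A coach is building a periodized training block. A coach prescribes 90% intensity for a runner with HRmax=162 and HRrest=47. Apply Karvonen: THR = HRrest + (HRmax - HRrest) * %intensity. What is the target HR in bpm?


Heart rate reserve = 162 - 47 = 115
Intensity fraction = 90 / 100 = 0.9
THR = 47 + 115 * 0.9 = 150.5 bpm

150.5 bpm


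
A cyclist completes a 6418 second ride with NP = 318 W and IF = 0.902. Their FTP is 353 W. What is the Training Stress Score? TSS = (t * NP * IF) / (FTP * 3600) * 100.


t * NP * IF = 6418 * 318 * 0.902 = 1840913.448
FTP * 3600 = 1270800
TSS = (1840913.448 / 1270800) * 100 = 144.86

144.86 TSS


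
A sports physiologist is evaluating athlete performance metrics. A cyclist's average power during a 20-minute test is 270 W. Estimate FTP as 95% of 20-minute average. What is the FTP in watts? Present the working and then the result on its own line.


FTP = 20-min power * 0.95
= 270 * 0.95
= 256.5 W

256.5 W


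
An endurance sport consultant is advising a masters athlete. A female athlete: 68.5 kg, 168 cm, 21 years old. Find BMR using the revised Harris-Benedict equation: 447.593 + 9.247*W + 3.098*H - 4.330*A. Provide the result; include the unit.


Intercept = 447.593
Weight contribution = 9.247 * 68.5 = 633.4195
Height contribution = 3.098 * 168 = 520.464
Age contribution = 4.33 * 21 = 90.93
BMR = 447.593 + 633.4195 + 520.464 - 90.93
= 1510.55 kcal/day

1510.55 kcal/day


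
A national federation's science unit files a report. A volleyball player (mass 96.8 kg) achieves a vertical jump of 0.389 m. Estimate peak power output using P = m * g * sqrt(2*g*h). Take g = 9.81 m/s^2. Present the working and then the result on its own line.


2 * g * h = 2 * 9.81 * 0.389 = 7.63218
sqrt(7.63218) = 2.76264 m/s
P = 96.8 * 9.81 * 2.76264 = 2623.43 W

2623.43 W


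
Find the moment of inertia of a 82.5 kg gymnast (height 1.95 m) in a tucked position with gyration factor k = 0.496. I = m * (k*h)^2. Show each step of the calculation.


Radius of gyration = 0.496 * 1.95 = 0.9672 m
I = 82.5 * 0.9672^2
= 82.5 * 0.935476
= 77.177 kg*m^2

77.177 kg*m^2


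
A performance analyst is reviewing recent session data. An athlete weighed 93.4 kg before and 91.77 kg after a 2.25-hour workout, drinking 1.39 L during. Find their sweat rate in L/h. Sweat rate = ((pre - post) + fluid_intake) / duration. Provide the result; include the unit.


Body mass change = 1.63 kg
Total sweat loss = 1.63 + 1.39 = 3.02 L
Rate = 3.02 / 2.25 = 1.342 L/h

1.342 L/h


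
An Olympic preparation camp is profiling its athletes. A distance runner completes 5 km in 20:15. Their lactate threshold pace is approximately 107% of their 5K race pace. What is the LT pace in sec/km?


Convert to seconds: 20 min 15 s = 1215 s
Pace per km = 1215 / 5 = 243.0 s/km
LT pace = 243.0 * 1.07 = 260.01 s/km

260.01 s/km


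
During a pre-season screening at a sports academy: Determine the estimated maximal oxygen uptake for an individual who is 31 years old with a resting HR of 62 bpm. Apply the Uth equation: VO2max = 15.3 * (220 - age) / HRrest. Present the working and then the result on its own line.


HRmax = 220 - 31 = 189
VO2max = 15.3 * (189 / 62)
= 15.3 * 3.0484
= 46.64 mL/kg/min

46.64 mL/kg/min


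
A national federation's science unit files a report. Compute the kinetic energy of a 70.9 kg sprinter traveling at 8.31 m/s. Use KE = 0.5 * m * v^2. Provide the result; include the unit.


Velocity squared = 69.0561
KE = 0.5 * 70.9 * 69.0561 = 2448.04 J

2448.04 J


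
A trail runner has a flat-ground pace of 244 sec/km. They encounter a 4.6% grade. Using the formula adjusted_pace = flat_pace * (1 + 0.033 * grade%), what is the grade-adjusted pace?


Grade factor = 1 + 0.033 * 4.6 = 1.1518
Adjusted = 244 * 1.1518 = 281.04 sec/km

281.04 s/km


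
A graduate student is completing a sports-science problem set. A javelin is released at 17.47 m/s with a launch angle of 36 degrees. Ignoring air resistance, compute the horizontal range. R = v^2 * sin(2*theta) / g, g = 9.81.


Launch speed squared = 305.2009
sin(2 * 36 deg) = 0.951057
Range = 305.2009 * 0.951057 / 9.81
= 29.589 m

29.589 m


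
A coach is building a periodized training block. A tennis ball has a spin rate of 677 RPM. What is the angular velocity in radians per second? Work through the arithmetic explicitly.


Convert RPM to rad/s: multiply by 2*pi and divide by 60
omega = 677 * 2 * pi / 60
= 70.895 rad/s

70.895 rad/s


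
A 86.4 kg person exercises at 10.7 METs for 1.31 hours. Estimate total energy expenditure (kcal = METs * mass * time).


Energy = METs * mass(kg) * time(h)
= 10.7 * 86.4 * 1.31
= 1211.07 kcal

1211.07 kcal


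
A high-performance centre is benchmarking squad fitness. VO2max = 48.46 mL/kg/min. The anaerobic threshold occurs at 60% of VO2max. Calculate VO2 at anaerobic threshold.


AT fraction = 60 / 100 = 0.6
AT VO2 = 48.46 * 0.6
= 29.08 mL/kg/min

29.08 mL/kg/min


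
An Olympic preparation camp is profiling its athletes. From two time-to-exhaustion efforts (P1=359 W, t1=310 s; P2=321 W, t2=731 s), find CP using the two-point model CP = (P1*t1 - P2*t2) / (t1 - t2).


Work in trial 1 = 111290 J
Work in trial 2 = 234651 J
Delta work = -123361 J
Delta time = -421 s
CP = -123361 / -421 = 293.02 W

293.02 W


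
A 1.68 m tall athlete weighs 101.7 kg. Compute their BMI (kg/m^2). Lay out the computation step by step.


height^2 = 2.8224 m^2
BMI = 101.7 / 2.8224 = 36.03 kg/m^2

36.03 kg/m^2


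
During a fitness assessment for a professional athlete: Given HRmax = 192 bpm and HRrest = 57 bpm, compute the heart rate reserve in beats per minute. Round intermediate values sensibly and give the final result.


Heart rate reserve = maximum HR minus resting HR
HRR = 192 - 57 = 135 bpm

135 bpm


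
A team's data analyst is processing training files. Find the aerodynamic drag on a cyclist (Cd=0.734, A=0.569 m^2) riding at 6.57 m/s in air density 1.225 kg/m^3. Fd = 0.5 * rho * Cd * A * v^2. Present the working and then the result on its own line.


Fd = 0.5 * 1.225 * 0.734 * 0.569 * 6.57^2
= 0.5 * 1.225 * 0.734 * 0.569 * 43.1649
= 11.042 N

11.042 N


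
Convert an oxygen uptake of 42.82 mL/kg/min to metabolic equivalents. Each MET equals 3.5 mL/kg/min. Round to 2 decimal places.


One MET = 3.5 mL/kg/min
Number of METs = 42.82 / 3.5
= 12.23 METs

12.23 METs


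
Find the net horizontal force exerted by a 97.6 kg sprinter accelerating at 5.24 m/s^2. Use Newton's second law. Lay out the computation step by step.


Newton's second law: F = m * a
F = 97.6 * 5.24 = 511.42 N

511.42 N


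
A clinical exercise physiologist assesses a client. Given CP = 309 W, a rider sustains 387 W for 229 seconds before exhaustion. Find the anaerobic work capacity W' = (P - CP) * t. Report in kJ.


Excess power = 387 - 309 = 78 W
Work above CP = 78 * 229 = 17862 J
W' = 17.862 kJ

17.862 kJ


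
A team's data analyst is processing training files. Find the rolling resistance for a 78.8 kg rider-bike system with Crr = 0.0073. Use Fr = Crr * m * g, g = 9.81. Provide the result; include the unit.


m * g = 78.8 * 9.81 = 773.028 N
Fr = 0.0073 * 773.028 = 5.643 N

5.643 N


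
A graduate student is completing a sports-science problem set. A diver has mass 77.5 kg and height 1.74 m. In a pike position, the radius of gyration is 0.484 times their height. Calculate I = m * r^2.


r = 0.484 * 1.74 = 0.84216 m
I = m * r^2 = 77.5 * 0.709233 = 54.966 kg*m^2

54.966 kg*m^2


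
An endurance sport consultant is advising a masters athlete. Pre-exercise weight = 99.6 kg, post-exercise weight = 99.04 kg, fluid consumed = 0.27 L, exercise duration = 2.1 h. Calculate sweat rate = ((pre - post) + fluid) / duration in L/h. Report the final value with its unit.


Weight loss = 99.6 - 99.04 = 0.56 kg (approx L)
Total sweat = 0.56 + 0.27 = 0.83 L
Sweat rate = 0.83 / 2.1 = 0.395 L/h

0.395 L/h


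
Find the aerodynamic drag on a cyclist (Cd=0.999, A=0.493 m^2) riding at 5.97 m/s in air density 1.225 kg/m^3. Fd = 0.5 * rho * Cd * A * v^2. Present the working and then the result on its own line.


Fd = 0.5 * 1.225 * 0.999 * 0.493 * 5.97^2
= 0.5 * 1.225 * 0.999 * 0.493 * 35.6409
= 10.751 N

10.751 N


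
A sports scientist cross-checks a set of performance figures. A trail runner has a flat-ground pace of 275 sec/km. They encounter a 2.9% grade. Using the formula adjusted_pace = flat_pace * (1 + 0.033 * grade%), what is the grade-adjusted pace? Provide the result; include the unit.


Grade factor = 1 + 0.033 * 2.9 = 1.0957
Adjusted = 275 * 1.0957 = 301.32 sec/km

301.32 s/km


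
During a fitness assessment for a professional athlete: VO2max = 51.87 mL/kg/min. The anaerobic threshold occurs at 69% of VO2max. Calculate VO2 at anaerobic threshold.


AT fraction = 69 / 100 = 0.69
AT VO2 = 51.87 * 0.69
= 35.79 mL/kg/min

35.79 mL/kg/min


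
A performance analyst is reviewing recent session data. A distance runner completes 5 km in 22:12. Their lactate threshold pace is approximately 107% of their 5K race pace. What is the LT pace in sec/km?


Convert to seconds: 22 min 12 s = 1332 s
Pace per km = 1332 / 5 = 266.4 s/km
LT pace = 266.4 * 1.07 = 285.05 s/km

285.05 s/km


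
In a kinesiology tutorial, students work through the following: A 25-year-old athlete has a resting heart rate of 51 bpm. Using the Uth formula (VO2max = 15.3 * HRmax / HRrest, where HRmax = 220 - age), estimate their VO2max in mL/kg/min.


HRmax = 220 - 25 = 195 bpm
Ratio = HRmax / HRrest = 195 / 51 = 3.8235
VO2max = 15.3 * 3.8235 = 58.5 mL/kg/min

58.5 mL/kg/min


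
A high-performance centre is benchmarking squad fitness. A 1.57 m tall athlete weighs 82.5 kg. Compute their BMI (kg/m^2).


height^2 = 2.4649 m^2
BMI = 82.5 / 2.4649 = 33.47 kg/m^2

33.47 kg/m^2


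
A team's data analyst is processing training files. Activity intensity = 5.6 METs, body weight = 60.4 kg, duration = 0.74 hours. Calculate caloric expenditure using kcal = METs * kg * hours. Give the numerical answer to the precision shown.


kcal = 5.6 * 60.4 * 0.74
= 338.24 * 0.74
= 250.3 kcal

250.3 kcal


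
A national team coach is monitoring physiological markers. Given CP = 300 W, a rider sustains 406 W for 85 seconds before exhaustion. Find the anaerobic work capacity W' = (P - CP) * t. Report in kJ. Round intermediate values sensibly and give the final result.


Excess power = 406 - 300 = 106 W
Work above CP = 106 * 85 = 9010 J
W' = 9.01 kJ

9.01 kJ


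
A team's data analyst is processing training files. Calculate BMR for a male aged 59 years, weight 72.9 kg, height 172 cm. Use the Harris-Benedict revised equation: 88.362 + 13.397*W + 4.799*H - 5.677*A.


Substituting values:
W term = 13.397 * 72.9 = 976.6413
H term = 4.799 * 172 = 825.428
A term = 5.677 * 59 = 334.943
BMR = 1555.49 kcal/day

1555.49 kcal/day


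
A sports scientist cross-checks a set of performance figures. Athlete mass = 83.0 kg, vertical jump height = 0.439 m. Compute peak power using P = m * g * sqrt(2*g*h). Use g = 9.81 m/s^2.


sqrt(2 * 9.81 * 0.439) = sqrt(8.61318) = 2.934822 m/s
P = 83.0 * 9.81 * 2.934822
= 2389.62 W

2389.62 W


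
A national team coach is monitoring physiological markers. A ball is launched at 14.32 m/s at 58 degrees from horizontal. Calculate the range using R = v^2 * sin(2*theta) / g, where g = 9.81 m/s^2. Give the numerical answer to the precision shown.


sin(2 * 58) = sin(116) = 0.898794
v^2 = 14.32^2 = 205.0624
R = 205.0624 * 0.898794 / 9.81
= 18.788 m

18.788 m


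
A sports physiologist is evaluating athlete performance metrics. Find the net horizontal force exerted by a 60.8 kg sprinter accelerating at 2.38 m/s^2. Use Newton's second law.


Newton's second law: F = m * a
F = 60.8 * 2.38 = 144.7 N

144.7 N


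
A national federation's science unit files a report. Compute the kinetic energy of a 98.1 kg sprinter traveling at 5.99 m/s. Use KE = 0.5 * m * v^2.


Velocity squared = 35.8801
KE = 0.5 * 98.1 * 35.8801 = 1759.92 J

1759.92 J


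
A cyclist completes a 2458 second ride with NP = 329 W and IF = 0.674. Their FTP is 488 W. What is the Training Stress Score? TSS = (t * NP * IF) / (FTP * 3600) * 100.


t * NP * IF = 2458 * 329 * 0.674 = 545051.668
FTP * 3600 = 1756800
TSS = (545051.668 / 1756800) * 100 = 31.03

31.03 TSS


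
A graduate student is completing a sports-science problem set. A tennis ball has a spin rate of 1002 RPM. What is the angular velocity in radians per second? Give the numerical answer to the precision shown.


Convert RPM to rad/s: multiply by 2*pi and divide by 60
omega = 1002 * 2 * pi / 60
= 104.929 rad/s

104.929 rad/s


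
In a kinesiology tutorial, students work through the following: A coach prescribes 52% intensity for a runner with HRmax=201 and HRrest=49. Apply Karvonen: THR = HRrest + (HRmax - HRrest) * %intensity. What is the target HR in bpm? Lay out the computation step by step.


Heart rate reserve = 201 - 49 = 152
Intensity fraction = 52 / 100 = 0.52
THR = 49 + 152 * 0.52 = 128.04 bpm

128.04 bpm


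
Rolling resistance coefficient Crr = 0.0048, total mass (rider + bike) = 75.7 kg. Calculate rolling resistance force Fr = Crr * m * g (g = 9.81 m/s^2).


Fr = Crr * m * g
= 0.0048 * 75.7 * 9.81
= 3.565 N

3.565 N


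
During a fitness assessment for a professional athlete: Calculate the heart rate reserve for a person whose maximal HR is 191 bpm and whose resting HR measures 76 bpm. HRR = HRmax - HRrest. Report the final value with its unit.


HRmax = 191 bpm
HRrest = 76 bpm
HRR = 191 - 76 = 115 bpm

115 bpm


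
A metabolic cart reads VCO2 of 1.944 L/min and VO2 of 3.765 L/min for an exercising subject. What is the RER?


RER = VCO2 / VO2 = 1.944 / 3.765 = 0.5163

0.5163


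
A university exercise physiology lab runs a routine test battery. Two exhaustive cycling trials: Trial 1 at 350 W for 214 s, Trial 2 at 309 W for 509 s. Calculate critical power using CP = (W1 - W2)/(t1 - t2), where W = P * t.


W1 = 350 * 214 = 74900 J
W2 = 309 * 509 = 157281 J
CP = (74900 - 157281) / (214 - 509)
= -82381 / -295
= 279.26 W

279.26 W


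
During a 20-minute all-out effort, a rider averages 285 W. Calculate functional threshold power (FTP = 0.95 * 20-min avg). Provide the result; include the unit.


FTP = 0.95 * 285
= 270.75 W

270.75 W


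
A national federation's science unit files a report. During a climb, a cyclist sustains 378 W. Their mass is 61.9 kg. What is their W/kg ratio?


Power-to-weight = 378 W / 61.9 kg
= 6.107 W/kg

6.107 W/kg


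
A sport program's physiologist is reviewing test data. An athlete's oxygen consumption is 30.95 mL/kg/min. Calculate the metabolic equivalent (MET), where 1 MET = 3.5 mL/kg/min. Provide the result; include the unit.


MET = VO2 / 3.5
= 30.95 / 3.5
= 8.84 METs

8.84 METs


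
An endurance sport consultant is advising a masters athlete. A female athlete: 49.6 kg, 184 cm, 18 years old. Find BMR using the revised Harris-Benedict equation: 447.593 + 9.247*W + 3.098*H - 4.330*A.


Intercept = 447.593
Weight contribution = 9.247 * 49.6 = 458.6512
Height contribution = 3.098 * 184 = 570.032
Age contribution = 4.33 * 18 = 77.94
BMR = 447.593 + 458.6512 + 570.032 - 77.94
= 1398.34 kcal/day

1398.34 kcal/day


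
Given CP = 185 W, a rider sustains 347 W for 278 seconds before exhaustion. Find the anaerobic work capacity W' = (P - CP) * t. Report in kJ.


Excess power = 347 - 185 = 162 W
Work above CP = 162 * 278 = 45036 J
W' = 45.036 kJ

45.036 kJ


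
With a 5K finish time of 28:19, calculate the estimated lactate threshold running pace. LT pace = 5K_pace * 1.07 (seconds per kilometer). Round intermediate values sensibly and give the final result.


Race duration = 1699 s for 5 km
Average pace = 1699 / 5 = 339.8 s/km
LT pace = 339.8 * 1.07
= 363.59 s/km

363.59 s/km


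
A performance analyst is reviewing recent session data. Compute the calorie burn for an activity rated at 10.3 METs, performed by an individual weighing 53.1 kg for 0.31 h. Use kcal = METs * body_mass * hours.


Product of METs and mass = 10.3 * 53.1 = 546.93
Total kcal = 546.93 * 0.31 = 169.55 kcal

169.55 kcal


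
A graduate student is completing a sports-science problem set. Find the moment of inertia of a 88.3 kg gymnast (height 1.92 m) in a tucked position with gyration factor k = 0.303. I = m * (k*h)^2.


Radius of gyration = 0.303 * 1.92 = 0.58176 m
I = 88.3 * 0.58176^2
= 88.3 * 0.338445
= 29.885 kg*m^2

29.885 kg*m^2


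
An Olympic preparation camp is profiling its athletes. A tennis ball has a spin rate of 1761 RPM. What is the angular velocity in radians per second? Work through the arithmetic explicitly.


Convert RPM to rad/s: multiply by 2*pi and divide by 60
omega = 1761 * 2 * pi / 60
= 184.411 rad/s

184.411 rad/s


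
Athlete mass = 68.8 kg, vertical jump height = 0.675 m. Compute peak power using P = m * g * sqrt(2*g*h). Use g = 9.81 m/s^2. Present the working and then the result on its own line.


sqrt(2 * 9.81 * 0.675) = sqrt(13.2435) = 3.639162 m/s
P = 68.8 * 9.81 * 3.639162
= 2456.17 W

2456.17 W


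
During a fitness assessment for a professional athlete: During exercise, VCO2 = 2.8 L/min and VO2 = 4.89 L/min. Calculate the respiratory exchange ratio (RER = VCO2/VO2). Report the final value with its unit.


RER = VCO2 / VO2
= 2.8 / 4.89
= 0.5726

0.5726


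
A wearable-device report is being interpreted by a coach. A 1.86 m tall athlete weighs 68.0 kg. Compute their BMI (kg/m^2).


height^2 = 3.4596 m^2
BMI = 68.0 / 3.4596 = 19.66 kg/m^2

19.66 kg/m^2


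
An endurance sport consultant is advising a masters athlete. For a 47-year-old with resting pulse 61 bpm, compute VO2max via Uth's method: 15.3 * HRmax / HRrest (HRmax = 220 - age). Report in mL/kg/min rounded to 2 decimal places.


Step 1: HRmax = 220 - 47 = 173 bpm
Step 2: Ratio = 173 / 61 = 2.8361
Step 3: VO2max = 15.3 * 2.8361 = 43.39 mL/kg/min

43.39 mL/kg/min


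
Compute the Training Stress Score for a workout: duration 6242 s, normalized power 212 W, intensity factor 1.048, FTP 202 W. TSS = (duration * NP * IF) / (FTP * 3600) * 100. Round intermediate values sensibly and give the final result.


Product = 6242 * 212 * 1.048 = 1386822.592
Base = 202 * 3600 = 727200
TSS = 1386822.592 / 727200 * 100 = 190.71

190.71 TSS


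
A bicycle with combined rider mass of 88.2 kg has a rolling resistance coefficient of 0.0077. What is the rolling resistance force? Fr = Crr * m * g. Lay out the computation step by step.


Fr = 0.0077 * 88.2 * 9.81
= 0.67914 * 9.81
= 6.662 N

6.662 N


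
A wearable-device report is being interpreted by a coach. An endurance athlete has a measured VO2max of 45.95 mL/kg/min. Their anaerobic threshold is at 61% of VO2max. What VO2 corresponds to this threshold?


Anaerobic threshold VO2 = VO2max * 61%
= 45.95 * 0.61
= 28.03 mL/kg/min

28.03 mL/kg/min


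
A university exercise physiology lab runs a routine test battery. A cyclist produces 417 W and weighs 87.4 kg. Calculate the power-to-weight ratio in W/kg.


P/W = power / mass
= 417 / 87.4
= 4.771 W/kg

4.771 W/kg


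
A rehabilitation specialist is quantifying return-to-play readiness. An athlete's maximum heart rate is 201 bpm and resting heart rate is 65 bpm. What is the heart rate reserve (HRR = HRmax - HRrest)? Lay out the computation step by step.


HRR = HRmax - HRrest
= 201 - 65
= 136 bpm

136 bpm


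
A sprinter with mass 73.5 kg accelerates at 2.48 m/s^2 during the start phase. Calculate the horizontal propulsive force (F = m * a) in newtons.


F = m * a
= 73.5 * 2.48
= 182.28 N

182.28 N


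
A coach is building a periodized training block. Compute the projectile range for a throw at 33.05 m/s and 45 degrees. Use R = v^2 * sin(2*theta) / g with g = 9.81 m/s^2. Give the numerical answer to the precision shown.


Two times the angle = 90 degrees
sin(90) = 1.0
R = 1092.3025 * 1.0 / 9.81 = 111.346 m

111.346 m


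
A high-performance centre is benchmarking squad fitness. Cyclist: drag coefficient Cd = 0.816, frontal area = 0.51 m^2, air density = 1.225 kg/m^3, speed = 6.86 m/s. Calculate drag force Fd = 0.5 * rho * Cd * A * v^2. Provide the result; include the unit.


v^2 = 6.86^2 = 47.0596
Fd = 0.5 * 1.225 * 0.816 * 0.51 * 47.0596
= 11.995 N

11.995 N


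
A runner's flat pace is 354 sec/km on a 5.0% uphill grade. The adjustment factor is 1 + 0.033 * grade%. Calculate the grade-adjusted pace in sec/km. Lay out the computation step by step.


Factor = 1 + 0.033 * 5.0 = 1.165
Adjusted pace = 354 * 1.165
= 412.41 sec/km

412.41 s/km


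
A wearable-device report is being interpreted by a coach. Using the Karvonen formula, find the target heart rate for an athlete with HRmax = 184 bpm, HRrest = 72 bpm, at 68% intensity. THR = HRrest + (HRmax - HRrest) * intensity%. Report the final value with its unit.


HRR = 184 - 72 = 112
THR = 72 + 112 * 0.68
= 72 + 76.16
= 148.16 bpm

148.16 bpm


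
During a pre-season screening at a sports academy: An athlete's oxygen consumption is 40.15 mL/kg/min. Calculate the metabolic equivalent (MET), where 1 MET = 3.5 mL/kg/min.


MET = VO2 / 3.5
= 40.15 / 3.5
= 11.47 METs

11.47 METs


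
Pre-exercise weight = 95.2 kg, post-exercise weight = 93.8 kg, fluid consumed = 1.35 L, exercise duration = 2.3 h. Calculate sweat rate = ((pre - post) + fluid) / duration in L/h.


Weight loss = 95.2 - 93.8 = 1.4 kg (approx L)
Total sweat = 1.4 + 1.35 = 2.75 L
Sweat rate = 2.75 / 2.3 = 1.196 L/h

1.196 L/h


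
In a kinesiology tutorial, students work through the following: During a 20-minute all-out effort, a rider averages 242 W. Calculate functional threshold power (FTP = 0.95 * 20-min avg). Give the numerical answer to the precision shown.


FTP = 0.95 * 242
= 229.9 W

229.9 W


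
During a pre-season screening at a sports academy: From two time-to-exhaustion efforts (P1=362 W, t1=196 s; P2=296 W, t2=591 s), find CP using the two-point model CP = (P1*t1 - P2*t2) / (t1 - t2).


Work in trial 1 = 70952 J
Work in trial 2 = 174936 J
Delta work = -103984 J
Delta time = -395 s
CP = -103984 / -395 = 263.25 W

263.25 W


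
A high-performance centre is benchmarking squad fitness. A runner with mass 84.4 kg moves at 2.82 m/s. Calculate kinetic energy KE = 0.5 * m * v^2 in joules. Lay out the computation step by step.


v^2 = 2.82^2 = 7.9524
KE = 0.5 * 84.4 * 7.9524
= 335.59 J

335.59 J


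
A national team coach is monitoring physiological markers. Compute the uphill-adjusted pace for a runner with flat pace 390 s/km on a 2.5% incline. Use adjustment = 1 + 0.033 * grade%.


Adjustment factor = 1 + 0.033 * 2.5 = 1.0825
Grade-adjusted pace = 390 * 1.0825 = 422.18 s/km

422.18 s/km


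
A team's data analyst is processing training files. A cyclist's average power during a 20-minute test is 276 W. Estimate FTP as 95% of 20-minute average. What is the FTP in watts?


FTP = 20-min power * 0.95
= 276 * 0.95
= 262.2 W

262.2 W


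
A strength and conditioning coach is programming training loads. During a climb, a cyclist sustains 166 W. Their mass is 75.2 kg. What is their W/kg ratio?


Power-to-weight = 166 W / 75.2 kg
= 2.207 W/kg

2.207 W/kg


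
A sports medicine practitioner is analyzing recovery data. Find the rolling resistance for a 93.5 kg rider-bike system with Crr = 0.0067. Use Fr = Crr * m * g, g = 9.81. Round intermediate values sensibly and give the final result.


m * g = 93.5 * 9.81 = 917.235 N
Fr = 0.0067 * 917.235 = 6.145 N

6.145 N


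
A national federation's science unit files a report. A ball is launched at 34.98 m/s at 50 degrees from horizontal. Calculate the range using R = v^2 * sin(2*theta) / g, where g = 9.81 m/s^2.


sin(2 * 50) = sin(100) = 0.984808
v^2 = 34.98^2 = 1223.6004
R = 1223.6004 * 0.984808 / 9.81
= 122.835 m

122.835 m


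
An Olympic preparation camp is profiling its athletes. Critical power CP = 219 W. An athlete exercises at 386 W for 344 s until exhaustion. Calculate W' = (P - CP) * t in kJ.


P - CP = 386 - 219 = 167 W
W' = 167 * 344 = 57448 J
= 57448 / 1000 = 57.448 kJ

57.448 kJ
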